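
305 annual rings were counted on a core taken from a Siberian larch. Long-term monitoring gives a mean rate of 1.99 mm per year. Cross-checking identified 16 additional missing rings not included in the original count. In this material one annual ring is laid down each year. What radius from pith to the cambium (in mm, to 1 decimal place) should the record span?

After corrections the count is 305 + 16 = 321 annual rings.
321 years at 1.99 mm/year gives 1.99 × 321 = 638.8 mm.

638.8 mm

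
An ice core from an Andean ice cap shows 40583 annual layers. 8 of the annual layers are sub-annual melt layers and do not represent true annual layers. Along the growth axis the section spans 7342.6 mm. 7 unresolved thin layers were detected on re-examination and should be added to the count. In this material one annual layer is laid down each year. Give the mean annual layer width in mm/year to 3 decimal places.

0.181 mm/year

After corrections the count is 40583 − 8 + 7 = 40582 annual layers.
7342.6 mm over 40582 years gives 7342.6 / 40582 ≈ 0.181 mm/year.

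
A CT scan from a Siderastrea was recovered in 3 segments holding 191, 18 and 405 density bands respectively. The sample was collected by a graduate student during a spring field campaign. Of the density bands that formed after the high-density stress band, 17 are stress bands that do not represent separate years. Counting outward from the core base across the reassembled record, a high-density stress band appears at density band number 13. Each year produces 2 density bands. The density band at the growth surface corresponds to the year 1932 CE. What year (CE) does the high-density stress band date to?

1640 CE

Total density bands = 191 + 18 + 405 = 614.
614 − 13 = 601 density bands lie beyond the high-density stress band toward the growth surface.
Removing the 17 false density bands leaves 601 − 17 = 584 true density bands beyond the high-density stress band.
Dividing by 2 density bands per year: 584 / 2 = 292 years.
1932 − 292 = 1640 CE.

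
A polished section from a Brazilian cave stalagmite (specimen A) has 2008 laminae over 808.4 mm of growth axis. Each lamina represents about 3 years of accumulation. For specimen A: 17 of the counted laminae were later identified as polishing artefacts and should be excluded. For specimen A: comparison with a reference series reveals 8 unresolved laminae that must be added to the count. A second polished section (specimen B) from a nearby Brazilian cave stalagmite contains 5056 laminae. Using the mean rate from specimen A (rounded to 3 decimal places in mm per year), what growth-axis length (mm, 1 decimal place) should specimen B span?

Specimen A: correcting the raw count gives 2008 − 17 + 8 = 1999 true laminae.
Specimen A: at 3 years per lamina, 1999 × 3 = 5997 years.
A: Extension rate ≈ 808.4 / 5997 = 0.135 mm per year.
Specimen B: 5056 laminae at 3 years each span 5056 × 3 = 15168 years. For B, 0.135 mm/year × 15168 years = 2047.7 mm.

2047.7 mm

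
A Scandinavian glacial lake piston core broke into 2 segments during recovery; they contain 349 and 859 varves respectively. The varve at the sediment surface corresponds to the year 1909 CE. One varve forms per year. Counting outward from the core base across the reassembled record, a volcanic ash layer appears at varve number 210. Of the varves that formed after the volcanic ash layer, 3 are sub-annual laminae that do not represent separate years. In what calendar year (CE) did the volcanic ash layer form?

Total varves = 349 + 859 = 1208.
1208 − 210 = 998 varves lie beyond the volcanic ash layer toward the sediment surface.
Excluding 3 false varves: 998 − 3 = 995.
Counting back 995 years from 1909 CE places the volcanic ash layer in 1909 − 995 = 914 CE.

914 CE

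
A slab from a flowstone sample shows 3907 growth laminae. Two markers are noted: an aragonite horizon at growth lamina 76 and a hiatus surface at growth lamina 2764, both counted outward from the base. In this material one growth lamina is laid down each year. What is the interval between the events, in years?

Separation: 2764 − 76 = 2688 growth laminae.
One growth lamina per year makes the interval 2688 years.

2688 years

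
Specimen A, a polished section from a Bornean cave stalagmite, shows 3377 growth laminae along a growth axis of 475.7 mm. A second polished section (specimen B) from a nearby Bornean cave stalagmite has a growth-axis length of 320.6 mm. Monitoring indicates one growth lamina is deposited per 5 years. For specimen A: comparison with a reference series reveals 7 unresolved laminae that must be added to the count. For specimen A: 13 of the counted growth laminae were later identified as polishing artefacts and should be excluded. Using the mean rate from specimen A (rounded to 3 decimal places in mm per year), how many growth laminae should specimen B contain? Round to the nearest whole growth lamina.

Specimen A: correcting the raw count gives 3377 − 13 + 7 = 3371 true growth laminae.
Specimen A: at 5 years per growth lamina, 3371 × 5 = 16855 years.
A: Mean rate = 475.7 mm / 16855 years ≈ 0.028 mm/yr.
Specimen B: 320.6 mm / 0.028 mm per year = 11450.00 years; at 5 years per growth lamina that is 11450.00 / 5 ≈ 2290 growth laminae.

2290 growth laminae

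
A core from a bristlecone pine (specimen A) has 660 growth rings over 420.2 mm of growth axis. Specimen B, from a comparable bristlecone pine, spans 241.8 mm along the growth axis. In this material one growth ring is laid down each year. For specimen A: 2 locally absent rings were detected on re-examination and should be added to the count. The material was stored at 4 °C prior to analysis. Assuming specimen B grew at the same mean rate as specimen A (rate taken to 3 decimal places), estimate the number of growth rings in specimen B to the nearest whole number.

381 growth rings

Specimen A: after corrections the count is 660 + 2 = 662 growth rings.
A: Mean rate = 420.2 mm / 662 years ≈ 0.635 mm/year.
Specimen B: 241.8 mm / 0.635 mm per year = 380.79 years ≈ 381 growth rings.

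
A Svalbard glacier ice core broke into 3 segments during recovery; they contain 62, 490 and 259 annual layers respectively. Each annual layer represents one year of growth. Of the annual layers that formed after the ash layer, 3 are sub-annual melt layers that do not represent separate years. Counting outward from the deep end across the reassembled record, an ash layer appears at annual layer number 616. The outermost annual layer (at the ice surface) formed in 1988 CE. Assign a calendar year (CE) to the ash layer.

Total annual layers = 62 + 490 + 259 = 811.
811 − 616 = 195 annual layers lie beyond the ash layer toward the ice surface.
Excluding 3 false annual layers: 195 − 3 = 192.
1988 − 192 = 1796 CE.

1796 CE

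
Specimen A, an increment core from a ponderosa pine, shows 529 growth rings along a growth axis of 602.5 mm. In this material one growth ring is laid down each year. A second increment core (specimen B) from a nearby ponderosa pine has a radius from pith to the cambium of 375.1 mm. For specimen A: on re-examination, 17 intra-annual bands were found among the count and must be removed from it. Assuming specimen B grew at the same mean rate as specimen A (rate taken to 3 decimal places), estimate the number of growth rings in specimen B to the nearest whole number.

Specimen A: adjusted count: 529 − 17 = 512 growth rings.
A: 602.5 mm over 512 years gives 602.5 / 512 ≈ 1.177 mm per year.
For B, 375.1 / 1.177 = 318.69 years ≈ 319 growth rings.

319 growth rings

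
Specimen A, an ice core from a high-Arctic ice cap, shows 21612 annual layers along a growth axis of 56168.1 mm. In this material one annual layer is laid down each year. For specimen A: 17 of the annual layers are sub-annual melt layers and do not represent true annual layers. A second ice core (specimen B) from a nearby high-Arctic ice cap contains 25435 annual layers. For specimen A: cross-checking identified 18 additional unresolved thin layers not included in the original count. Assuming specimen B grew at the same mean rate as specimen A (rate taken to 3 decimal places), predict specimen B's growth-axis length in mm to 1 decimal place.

Specimen A: after corrections the count is 21612 − 17 + 18 = 21613 annual layers.
A: Extension rate ≈ 56168.1 / 21613 = 2.599 mm/yr.
Length of B = 2.599 × 25435 = 66105.6 mm.

66105.6 mm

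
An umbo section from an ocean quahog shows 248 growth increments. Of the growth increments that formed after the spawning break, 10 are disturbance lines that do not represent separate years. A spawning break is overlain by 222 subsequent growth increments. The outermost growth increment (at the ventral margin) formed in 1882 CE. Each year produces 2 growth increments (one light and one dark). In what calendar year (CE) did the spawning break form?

1776 CE

There are 222 growth increments younger than the spawning break.
222 − 10 false = 212 true growth increments after the spawning break.
Dividing by 2 growth increments per year: 212 / 2 = 106 years.
1882 − 106 = 1776 CE.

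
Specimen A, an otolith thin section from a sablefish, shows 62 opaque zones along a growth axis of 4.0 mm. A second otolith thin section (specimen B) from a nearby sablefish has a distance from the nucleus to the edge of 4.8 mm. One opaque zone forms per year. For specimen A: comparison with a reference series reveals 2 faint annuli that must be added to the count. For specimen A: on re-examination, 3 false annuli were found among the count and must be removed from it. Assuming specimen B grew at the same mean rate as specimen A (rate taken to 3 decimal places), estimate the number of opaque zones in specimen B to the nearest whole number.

Specimen A: adjusted count: 62 − 3 + 2 = 61 opaque zones.
A: Mean rate = 4.0 mm / 61 years ≈ 0.066 mm per year.
For B, 4.8 / 0.066 = 72.73 years ≈ 73 opaque zones.

73 opaque zones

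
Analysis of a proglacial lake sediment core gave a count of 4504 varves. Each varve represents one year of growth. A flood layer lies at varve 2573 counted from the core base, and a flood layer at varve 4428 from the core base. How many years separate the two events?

1855 years

4428 − 2573 = 1855 varves lie between the two events.
One varve per year makes the interval 1855 years.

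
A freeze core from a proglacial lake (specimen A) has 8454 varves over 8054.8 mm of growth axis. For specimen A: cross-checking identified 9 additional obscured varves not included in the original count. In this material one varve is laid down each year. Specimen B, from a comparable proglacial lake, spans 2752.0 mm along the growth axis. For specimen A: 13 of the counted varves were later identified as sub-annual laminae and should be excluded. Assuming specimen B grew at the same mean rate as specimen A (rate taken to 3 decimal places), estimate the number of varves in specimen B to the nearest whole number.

2888 varves

Specimen A: correcting the raw count gives 8454 − 13 + 9 = 8450 true varves.
A: 8054.8 mm over 8450 years gives 8054.8 / 8450 ≈ 0.953 mm/yr.
B spans 2752.0 / 0.953 = 2887.72 years ≈ 2888 varves.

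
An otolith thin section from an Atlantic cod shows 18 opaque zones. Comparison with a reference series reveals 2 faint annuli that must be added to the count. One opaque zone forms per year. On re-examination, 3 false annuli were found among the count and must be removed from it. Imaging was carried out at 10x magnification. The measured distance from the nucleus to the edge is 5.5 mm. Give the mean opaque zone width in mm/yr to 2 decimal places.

True opaque zone count = 18 − 3 + 2 = 17.
Extension rate ≈ 5.5 / 17 = 0.32 mm/yr.

0.32 mm/yr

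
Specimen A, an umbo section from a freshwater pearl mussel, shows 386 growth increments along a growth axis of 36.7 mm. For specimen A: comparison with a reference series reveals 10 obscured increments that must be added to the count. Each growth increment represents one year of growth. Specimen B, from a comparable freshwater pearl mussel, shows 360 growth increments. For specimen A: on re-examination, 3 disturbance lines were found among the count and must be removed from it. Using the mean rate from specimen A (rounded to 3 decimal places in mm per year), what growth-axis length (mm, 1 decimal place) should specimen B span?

33.5 mm

Specimen A: true growth increment count = 386 − 3 + 10 = 393.
A: 36.7 mm over 393 years gives 36.7 / 393 ≈ 0.093 mm/yr.
Length of B = 0.093 × 360 = 33.5 mm.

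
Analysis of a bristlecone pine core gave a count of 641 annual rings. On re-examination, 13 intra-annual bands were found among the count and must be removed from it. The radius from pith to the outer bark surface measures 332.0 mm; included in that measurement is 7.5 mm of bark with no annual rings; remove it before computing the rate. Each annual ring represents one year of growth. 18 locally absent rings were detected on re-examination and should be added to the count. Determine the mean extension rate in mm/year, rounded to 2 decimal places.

0.50 mm/year

Correcting the raw count gives 641 − 13 + 18 = 646 true annual rings.
The growth record spans 332.0 − 7.5 = 324.5 mm.
Extension rate ≈ 324.5 / 646 = 0.50 mm/year.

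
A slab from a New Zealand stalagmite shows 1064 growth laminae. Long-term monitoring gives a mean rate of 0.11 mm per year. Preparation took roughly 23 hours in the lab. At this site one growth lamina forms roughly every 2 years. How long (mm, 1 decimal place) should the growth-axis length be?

At 2 years per growth lamina, 1064 × 2 = 2128 years.
Predicted length = 0.11 mm/year × 2128 years = 234.1 mm.

234.1 mm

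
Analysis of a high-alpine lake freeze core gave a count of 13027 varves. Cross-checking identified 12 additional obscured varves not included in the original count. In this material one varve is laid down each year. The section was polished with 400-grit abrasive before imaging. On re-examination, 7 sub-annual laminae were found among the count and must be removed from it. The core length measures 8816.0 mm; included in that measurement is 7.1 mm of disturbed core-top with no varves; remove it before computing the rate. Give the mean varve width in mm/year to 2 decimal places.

Adjusted count: 13027 − 7 + 12 = 13032 varves.
The growth record spans 8816.0 − 7.1 = 8808.9 mm.
8808.9 mm over 13032 years gives 8808.9 / 13032 ≈ 0.68 mm/year.

0.68 mm/year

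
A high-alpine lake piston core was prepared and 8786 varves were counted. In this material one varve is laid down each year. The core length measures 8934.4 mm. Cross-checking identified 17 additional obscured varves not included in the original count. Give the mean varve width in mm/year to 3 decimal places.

After corrections the count is 8786 + 17 = 8803 varves.
Extension rate ≈ 8934.4 / 8803 = 1.015 mm/year.

1.015 mm/year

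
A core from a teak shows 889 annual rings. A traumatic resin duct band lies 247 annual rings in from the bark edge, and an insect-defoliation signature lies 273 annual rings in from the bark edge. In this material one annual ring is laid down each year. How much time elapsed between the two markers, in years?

26 years

The two markers are separated by 273 − 247 = 26 annual rings.
At one annual ring per year, 26 years elapsed between them.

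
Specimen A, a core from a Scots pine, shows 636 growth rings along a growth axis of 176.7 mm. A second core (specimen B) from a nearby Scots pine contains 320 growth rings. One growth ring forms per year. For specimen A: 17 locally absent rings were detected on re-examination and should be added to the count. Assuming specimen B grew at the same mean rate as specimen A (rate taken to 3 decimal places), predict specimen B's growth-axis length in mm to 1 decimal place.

86.7 mm

Specimen A: true growth ring count = 636 + 17 = 653.
A: Mean rate = 176.7 mm / 653 years ≈ 0.271 mm/yr.
Length of B = 0.271 × 320 = 86.7 mm.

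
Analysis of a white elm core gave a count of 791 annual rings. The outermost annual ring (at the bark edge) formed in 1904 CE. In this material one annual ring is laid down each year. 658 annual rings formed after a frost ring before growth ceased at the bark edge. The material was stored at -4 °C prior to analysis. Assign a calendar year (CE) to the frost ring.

1246 CE

658 annual rings post-date the frost ring.
1904 − 658 = 1246 CE.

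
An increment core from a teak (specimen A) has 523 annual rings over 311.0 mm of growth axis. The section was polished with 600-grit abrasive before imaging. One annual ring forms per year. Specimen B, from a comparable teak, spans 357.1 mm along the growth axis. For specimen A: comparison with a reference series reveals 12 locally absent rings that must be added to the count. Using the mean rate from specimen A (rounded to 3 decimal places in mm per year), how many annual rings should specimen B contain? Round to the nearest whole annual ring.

Specimen A: correcting the raw count gives 523 + 12 = 535 true annual rings.
A: 311.0 mm over 535 years gives 311.0 / 535 ≈ 0.581 mm/year.
Specimen B: 357.1 mm / 0.581 mm per year = 614.63 years ≈ 615 annual rings.

615 annual rings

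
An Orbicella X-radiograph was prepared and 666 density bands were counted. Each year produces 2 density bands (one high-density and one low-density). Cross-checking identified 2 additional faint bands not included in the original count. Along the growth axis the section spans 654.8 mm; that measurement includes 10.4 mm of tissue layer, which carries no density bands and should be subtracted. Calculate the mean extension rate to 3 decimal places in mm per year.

Correcting the raw count gives 666 + 2 = 668 true density bands.
668 density bands at 2 per year is 668 / 2 = 334 years.
Removing the 10.4 mm offcut leaves 654.8 − 10.4 = 644.4 mm.
Extension rate ≈ 644.4 / 334 = 1.929 mm per year.

1.929 mm per year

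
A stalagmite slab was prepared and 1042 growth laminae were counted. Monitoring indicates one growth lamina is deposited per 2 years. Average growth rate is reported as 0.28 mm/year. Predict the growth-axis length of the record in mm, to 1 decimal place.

583.5 mm

Multiplying by 2 years per growth lamina: 1042 × 2 = 2084 years.
Length ≈ 0.28 × 2084 = 583.5 mm.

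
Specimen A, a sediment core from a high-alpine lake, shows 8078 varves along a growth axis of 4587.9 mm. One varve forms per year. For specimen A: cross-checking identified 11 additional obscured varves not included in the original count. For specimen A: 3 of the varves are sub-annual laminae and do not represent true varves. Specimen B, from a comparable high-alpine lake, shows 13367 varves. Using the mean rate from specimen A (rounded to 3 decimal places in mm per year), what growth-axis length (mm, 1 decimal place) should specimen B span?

7579.1 mm

Specimen A: correcting the raw count gives 8078 − 3 + 11 = 8086 true varves.
A: Extension rate ≈ 4587.9 / 8086 = 0.567 mm/yr.
Length of B = 0.567 × 13367 = 7579.1 mm.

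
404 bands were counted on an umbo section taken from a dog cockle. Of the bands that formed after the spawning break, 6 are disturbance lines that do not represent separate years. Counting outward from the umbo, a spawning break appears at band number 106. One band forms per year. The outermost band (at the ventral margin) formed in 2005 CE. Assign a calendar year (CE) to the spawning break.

1713 CE

Between band 106 and the ventral margin there are 404 − 106 = 298 bands.
Excluding 6 false bands: 298 − 6 = 292.
The band at the ventral margin is 2005 CE, so the spawning break dates to 2005 − 292 = 1713 CE.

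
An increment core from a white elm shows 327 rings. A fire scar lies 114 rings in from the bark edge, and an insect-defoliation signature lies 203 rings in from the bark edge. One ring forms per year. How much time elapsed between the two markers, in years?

89 years

The two markers are separated by 203 − 114 = 89 rings.
At one ring per year, 89 years elapsed between them.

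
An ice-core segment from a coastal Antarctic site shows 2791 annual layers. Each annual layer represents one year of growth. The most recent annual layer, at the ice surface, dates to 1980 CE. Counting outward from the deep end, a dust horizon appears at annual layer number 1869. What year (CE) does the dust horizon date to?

1058 CE

Between annual layer 1869 and the ice surface there are 2791 − 1869 = 922 annual layers.
Counting back 922 years from 1980 CE places the dust horizon in 1980 − 922 = 1058 CE.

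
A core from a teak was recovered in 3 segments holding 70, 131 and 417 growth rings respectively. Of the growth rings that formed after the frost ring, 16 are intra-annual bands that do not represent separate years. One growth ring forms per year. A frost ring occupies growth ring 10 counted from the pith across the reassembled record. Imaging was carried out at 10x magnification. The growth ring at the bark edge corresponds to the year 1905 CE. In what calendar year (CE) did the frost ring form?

Total growth rings = 70 + 131 + 417 = 618.
618 − 10 = 608 growth rings lie beyond the frost ring toward the bark edge.
608 − 16 false = 592 true growth rings after the frost ring.
Counting back 592 years from 1905 CE places the frost ring in 1905 − 592 = 1313 CE.

1313 CE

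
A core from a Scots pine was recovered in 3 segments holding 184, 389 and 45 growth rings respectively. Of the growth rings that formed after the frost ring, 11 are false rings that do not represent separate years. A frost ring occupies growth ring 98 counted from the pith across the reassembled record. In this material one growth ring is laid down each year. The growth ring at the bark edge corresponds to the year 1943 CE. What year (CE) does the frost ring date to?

1434 CE

Total growth rings = 184 + 389 + 45 = 618.
618 − 98 = 520 growth rings lie beyond the frost ring toward the bark edge.
520 − 11 false = 509 true growth rings after the frost ring.
The growth ring at the bark edge is 1943 CE, so the frost ring dates to 1943 − 509 = 1434 CE.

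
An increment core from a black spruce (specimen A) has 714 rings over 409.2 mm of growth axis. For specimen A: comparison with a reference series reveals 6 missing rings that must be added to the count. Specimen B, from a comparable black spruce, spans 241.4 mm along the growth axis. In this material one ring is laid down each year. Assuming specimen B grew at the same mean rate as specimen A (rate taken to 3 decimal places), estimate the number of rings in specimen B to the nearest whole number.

425 rings

Specimen A: adjusted count: 714 + 6 = 720 rings.
A: Mean rate = 409.2 mm / 720 years ≈ 0.568 mm per year.
B spans 241.4 / 0.568 = 425.00 years ≈ 425 rings.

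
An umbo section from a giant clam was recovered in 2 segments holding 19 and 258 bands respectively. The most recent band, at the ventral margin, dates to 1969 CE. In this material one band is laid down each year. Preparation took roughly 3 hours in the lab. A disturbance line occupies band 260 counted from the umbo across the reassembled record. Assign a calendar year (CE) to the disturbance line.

1952 CE

Total bands = 19 + 258 = 277.
The disturbance line sits at band 260 from the umbo, so 277 − 260 = 17 bands formed after it.
Counting back 17 years from 1969 CE places the disturbance line in 1969 − 17 = 1952 CE.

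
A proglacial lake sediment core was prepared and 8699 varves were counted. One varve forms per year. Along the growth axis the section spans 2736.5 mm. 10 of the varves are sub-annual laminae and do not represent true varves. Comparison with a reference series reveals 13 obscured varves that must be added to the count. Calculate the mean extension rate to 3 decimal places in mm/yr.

0.314 mm/yr

Adjusted count: 8699 − 10 + 13 = 8702 varves.
Extension rate ≈ 2736.5 / 8702 = 0.314 mm/yr.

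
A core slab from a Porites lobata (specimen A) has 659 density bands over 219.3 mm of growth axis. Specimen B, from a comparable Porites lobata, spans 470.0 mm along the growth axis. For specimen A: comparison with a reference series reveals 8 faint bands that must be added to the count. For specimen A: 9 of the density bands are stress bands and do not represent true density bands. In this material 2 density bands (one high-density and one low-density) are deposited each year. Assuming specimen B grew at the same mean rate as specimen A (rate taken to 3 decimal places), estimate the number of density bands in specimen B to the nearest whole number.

1409 density bands

Specimen A: adjusted count: 659 − 9 + 8 = 658 density bands.
Specimen A: dividing by 2 density bands per year: 658 / 2 = 329 years.
A: 219.3 mm over 329 years gives 219.3 / 329 ≈ 0.667 mm/yr.
Specimen B: 470.0 mm / 0.667 mm per year = 704.65 years; at 2 density bands per year that is 704.65 × 2 ≈ 1409 density bands.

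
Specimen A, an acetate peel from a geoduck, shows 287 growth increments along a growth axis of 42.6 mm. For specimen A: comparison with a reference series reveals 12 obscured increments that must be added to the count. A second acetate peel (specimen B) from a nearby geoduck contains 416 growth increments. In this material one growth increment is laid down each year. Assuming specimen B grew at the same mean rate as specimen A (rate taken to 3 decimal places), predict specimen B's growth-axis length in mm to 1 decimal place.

Specimen A: adjusted count: 287 + 12 = 299 growth increments.
A: Mean rate = 42.6 mm / 299 years ≈ 0.142 mm/yr.
B's length ≈ 0.142 × 416 = 59.1 mm.

59.1 mm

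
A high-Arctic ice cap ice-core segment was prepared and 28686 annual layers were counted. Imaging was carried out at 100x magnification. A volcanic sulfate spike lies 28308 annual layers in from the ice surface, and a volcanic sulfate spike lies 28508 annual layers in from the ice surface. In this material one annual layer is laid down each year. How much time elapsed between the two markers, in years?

The two markers are separated by 28508 − 28308 = 200 annual layers.
At one annual layer per year, 200 years elapsed between them.

200 years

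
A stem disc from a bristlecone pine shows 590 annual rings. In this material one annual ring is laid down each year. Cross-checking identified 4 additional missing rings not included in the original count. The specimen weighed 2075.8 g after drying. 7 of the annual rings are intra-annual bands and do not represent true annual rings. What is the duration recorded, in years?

587 yr

Correcting the raw count gives 590 − 7 + 4 = 587 true annual rings.
At one annual ring per year, that is 587 years.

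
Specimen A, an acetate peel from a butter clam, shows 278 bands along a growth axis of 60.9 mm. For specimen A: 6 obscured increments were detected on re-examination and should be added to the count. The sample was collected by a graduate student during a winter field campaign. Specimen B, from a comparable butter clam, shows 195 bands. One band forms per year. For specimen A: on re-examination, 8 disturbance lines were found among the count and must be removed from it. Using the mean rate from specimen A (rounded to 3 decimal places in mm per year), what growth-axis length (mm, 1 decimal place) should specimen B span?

Specimen A: after corrections the count is 278 − 8 + 6 = 276 bands.
A: Extension rate ≈ 60.9 / 276 = 0.221 mm/yr.
B's length ≈ 0.221 × 195 = 43.1 mm.

43.1 mm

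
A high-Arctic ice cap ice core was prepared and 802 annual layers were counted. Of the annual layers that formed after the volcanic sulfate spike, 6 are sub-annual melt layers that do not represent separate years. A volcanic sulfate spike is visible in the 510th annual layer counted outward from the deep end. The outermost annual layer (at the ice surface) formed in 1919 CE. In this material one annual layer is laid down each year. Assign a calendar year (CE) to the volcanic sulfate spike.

802 − 510 = 292 annual layers lie beyond the volcanic sulfate spike toward the ice surface.
Removing the 6 false annual layers leaves 292 − 6 = 286 true annual layers beyond the volcanic sulfate spike.
1919 − 286 = 1633 CE.

1633 CE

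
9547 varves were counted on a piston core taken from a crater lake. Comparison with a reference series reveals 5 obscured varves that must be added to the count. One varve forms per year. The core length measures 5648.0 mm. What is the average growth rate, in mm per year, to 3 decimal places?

0.591 mm per year

Adjusted count: 9547 + 5 = 9552 varves.
5648.0 mm over 9552 years gives 5648.0 / 9552 ≈ 0.591 mm per year.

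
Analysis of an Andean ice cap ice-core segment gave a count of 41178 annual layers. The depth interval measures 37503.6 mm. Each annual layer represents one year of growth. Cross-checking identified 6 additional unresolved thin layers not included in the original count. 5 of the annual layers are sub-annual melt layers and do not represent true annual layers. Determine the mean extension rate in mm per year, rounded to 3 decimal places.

True annual layer count = 41178 − 5 + 6 = 41179.
Mean rate = 37503.6 mm / 41179 years ≈ 0.911 mm per year.

0.911 mm per year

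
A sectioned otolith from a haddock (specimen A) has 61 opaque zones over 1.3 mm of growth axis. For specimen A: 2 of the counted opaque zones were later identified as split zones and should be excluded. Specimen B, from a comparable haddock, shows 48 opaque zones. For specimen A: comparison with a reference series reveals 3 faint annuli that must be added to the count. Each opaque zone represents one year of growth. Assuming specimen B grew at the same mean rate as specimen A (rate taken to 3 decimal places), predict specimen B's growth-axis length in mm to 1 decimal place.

Specimen A: correcting the raw count gives 61 − 2 + 3 = 62 true opaque zones.
A: Mean rate = 1.3 mm / 62 years ≈ 0.021 mm/yr.
For B, 0.021 mm/year × 48 years = 1.0 mm.

1.0 mm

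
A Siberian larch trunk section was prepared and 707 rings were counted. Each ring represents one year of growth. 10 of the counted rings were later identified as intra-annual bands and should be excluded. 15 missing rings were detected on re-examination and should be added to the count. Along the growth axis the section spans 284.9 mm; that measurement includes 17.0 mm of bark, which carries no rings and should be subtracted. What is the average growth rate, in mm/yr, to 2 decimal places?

0.38 mm/yr

After corrections the count is 707 − 10 + 15 = 712 rings.
Net length = 284.9 − 17.0 = 267.9 mm.
267.9 mm over 712 years gives 267.9 / 712 ≈ 0.38 mm/yr.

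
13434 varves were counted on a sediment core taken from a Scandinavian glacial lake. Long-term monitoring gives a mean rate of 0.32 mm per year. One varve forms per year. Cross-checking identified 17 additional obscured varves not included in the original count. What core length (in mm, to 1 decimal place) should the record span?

4304.3 mm

After corrections the count is 13434 + 17 = 13451 varves.
13451 years at 0.32 mm/year gives 0.32 × 13451 = 4304.3 mm.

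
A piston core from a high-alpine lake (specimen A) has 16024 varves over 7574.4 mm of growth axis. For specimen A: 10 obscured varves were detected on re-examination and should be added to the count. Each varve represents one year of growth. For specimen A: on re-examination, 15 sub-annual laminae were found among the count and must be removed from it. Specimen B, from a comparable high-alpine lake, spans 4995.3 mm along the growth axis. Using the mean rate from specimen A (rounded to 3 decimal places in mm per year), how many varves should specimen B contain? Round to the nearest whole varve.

10561 varves

Specimen A: true varve count = 16024 − 15 + 10 = 16019.
A: Mean rate = 7574.4 mm / 16019 years ≈ 0.473 mm/year.
For B, 4995.3 / 0.473 = 10560.89 years ≈ 10561 varves.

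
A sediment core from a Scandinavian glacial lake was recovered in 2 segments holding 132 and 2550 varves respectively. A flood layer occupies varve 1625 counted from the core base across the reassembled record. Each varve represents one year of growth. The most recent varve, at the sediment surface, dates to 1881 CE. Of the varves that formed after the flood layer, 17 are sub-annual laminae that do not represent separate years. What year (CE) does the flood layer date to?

Total varves = 132 + 2550 = 2682.
The flood layer sits at varve 1625 from the core base, so 2682 − 1625 = 1057 varves formed after it.
Excluding 17 false varves: 1057 − 17 = 1040.
1881 − 1040 = 841 CE.

841 CE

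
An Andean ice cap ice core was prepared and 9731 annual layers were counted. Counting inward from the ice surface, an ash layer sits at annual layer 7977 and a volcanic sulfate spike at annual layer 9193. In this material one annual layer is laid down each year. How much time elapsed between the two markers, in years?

The two markers are separated by 9193 − 7977 = 1216 annual layers.
That is 1216 years at one annual layer per year.

1216 years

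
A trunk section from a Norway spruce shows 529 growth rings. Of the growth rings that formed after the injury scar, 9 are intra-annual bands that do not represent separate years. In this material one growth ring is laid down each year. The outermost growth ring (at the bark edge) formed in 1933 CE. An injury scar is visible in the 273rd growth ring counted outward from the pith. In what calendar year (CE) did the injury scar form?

1686 CE

Between growth ring 273 and the bark edge there are 529 − 273 = 256 growth rings.
256 − 9 false = 247 true growth rings after the injury scar.
The growth ring at the bark edge is 1933 CE, so the injury scar dates to 1933 − 247 = 1686 CE.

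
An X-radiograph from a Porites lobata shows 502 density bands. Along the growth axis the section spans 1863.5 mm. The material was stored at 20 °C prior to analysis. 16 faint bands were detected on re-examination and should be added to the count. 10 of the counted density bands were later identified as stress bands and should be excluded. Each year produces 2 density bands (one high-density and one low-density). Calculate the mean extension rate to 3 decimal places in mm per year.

True density band count = 502 − 10 + 16 = 508.
Dividing by 2 density bands per year: 508 / 2 = 254 years.
1863.5 mm over 254 years gives 1863.5 / 254 ≈ 7.337 mm per year.

7.337 mm per year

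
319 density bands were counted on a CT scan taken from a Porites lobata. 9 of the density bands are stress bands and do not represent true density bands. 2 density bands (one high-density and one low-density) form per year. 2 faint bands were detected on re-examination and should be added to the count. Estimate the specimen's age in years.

True density band count = 319 − 9 + 2 = 312.
With 2 density bands per year, 312 / 2 = 156 years.

156 yr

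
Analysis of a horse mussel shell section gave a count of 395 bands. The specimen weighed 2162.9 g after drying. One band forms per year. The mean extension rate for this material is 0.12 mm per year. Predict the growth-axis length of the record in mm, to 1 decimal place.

395 years of growth are recorded.
395 years at 0.12 mm/year gives 0.12 × 395 = 47.4 mm.

47.4 mm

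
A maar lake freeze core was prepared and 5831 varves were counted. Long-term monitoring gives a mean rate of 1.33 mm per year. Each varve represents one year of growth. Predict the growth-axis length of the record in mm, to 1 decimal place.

The record spans 5831 years at 1.33 mm per year.
5831 years at 1.33 mm/year gives 1.33 × 5831 = 7755.2 mm.

7755.2 mm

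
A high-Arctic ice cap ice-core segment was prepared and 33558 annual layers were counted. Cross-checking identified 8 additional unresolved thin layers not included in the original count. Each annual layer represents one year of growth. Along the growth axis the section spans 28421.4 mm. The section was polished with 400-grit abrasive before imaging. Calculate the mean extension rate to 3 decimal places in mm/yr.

0.847 mm/yr

After corrections the count is 33558 + 8 = 33566 annual layers.
Mean rate = 28421.4 mm / 33566 years ≈ 0.847 mm/yr.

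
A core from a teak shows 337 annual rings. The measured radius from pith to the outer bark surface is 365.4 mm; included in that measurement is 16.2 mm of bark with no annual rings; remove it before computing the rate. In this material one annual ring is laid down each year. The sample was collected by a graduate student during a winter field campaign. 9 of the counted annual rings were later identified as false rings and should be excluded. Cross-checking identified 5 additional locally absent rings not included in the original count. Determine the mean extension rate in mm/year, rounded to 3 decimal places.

1.049 mm/year

Correcting the raw count gives 337 − 9 + 5 = 333 true annual rings.
Removing the 16.2 mm offcut leaves 365.4 − 16.2 = 349.2 mm.
Extension rate ≈ 349.2 / 333 = 1.049 mm/year.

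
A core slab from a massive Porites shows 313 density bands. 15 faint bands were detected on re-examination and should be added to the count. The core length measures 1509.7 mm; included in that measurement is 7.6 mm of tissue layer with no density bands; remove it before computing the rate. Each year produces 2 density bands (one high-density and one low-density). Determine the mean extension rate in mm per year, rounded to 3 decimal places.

After corrections the count is 313 + 15 = 328 density bands.
With 2 density bands per year, 328 / 2 = 164 years.
Removing the 7.6 mm offcut leaves 1509.7 − 7.6 = 1502.1 mm.
Extension rate ≈ 1502.1 / 164 = 9.159 mm per year.

9.159 mm per year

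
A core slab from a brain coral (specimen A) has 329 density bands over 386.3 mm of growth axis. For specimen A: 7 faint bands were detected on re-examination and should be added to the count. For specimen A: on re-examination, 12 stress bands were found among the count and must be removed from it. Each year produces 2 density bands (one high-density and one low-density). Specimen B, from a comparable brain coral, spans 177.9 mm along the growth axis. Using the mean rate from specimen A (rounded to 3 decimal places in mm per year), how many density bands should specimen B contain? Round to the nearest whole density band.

149 density bands

Specimen A: true density band count = 329 − 12 + 7 = 324.
Specimen A: 324 density bands at 2 per year is 324 / 2 = 162 years.
A: 386.3 mm over 162 years gives 386.3 / 162 ≈ 2.385 mm per year.
For B, 177.9 / 2.385 = 74.59 years; at 2 density bands per year that is 74.59 × 2 ≈ 149 density bands.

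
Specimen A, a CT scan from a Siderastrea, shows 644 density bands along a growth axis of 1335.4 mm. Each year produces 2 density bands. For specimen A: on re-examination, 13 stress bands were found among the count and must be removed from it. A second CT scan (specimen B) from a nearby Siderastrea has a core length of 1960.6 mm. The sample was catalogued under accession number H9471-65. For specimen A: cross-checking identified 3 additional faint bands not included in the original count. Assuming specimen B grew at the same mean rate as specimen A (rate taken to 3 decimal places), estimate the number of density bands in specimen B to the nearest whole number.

931 density bands

Specimen A: correcting the raw count gives 644 − 13 + 3 = 634 true density bands.
Specimen A: with 2 density bands per year, 634 / 2 = 317 years.
A: 1335.4 mm over 317 years gives 1335.4 / 317 ≈ 4.213 mm/yr.
Specimen B: 1960.6 mm / 4.213 mm per year = 465.37 years; at 2 density bands per year that is 465.37 × 2 ≈ 931 density bands.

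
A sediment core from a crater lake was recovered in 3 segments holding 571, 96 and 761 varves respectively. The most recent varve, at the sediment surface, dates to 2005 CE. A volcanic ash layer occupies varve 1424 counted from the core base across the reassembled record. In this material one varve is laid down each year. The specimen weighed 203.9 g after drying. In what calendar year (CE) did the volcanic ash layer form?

Total varves = 571 + 96 + 761 = 1428.
1428 − 1424 = 4 varves lie beyond the volcanic ash layer toward the sediment surface.
Counting back 4 years from 2005 CE places the volcanic ash layer in 2005 − 4 = 2001 CE.

2001 CE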